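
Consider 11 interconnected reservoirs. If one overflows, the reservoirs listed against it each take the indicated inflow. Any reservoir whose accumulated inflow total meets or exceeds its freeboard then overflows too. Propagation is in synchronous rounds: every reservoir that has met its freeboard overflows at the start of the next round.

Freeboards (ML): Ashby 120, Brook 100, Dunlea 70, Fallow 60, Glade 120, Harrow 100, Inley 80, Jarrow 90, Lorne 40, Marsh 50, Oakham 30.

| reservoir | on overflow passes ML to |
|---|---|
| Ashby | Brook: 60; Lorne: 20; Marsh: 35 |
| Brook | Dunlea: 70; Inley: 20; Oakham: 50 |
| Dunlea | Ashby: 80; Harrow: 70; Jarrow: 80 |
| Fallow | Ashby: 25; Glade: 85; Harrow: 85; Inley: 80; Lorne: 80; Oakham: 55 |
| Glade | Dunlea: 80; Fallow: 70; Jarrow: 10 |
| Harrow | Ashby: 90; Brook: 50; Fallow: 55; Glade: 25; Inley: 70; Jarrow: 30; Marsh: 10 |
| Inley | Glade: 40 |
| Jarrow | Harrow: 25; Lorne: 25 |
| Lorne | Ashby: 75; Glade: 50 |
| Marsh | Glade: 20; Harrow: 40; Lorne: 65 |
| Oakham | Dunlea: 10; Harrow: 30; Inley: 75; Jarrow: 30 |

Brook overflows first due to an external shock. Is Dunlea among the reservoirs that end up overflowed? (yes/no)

yes

Round 1 — Brook overflows (initial).
  Dunlea: +70 → 70 ≥ 70
  Inley: +20 → 20 < 80
  Oakham: +50 → 50 ≥ 30
Round 2 — Dunlea, Oakham overflow.
  Ashby: +80 → 80 < 120
  Harrow: +70+30 → 100 ≥ 100
  Inley: +75 → 95 ≥ 80
  Jarrow: +80+30 → 110 ≥ 90
Round 3 — Harrow, Inley, Jarrow overflow.
  Ashby: +90 → 170 ≥ 120
  Fallow: +55 → 55 < 60
  Glade: +25+40 → 65 < 120
  Lorne: +25 → 25 < 40
  Marsh: +10 → 10 < 50
Round 4 — Ashby overflows.
  Lorne: +20 → 45 ≥ 40
  Marsh: +35 → 45 < 50
Round 5 — Lorne overflows.
  Glade: +50 → 115 < 120
No further overflows.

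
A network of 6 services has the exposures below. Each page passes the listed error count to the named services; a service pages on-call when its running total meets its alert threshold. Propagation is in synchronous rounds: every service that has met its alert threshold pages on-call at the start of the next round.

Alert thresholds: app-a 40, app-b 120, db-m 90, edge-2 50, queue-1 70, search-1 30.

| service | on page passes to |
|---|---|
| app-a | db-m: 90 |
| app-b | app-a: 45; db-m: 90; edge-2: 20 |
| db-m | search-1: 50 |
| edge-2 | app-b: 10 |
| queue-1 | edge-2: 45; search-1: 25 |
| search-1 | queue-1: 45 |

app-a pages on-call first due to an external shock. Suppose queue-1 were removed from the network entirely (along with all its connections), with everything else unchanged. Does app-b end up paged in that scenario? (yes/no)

With queue-1 removed:
Round 1 — app-a pages on-call (initial).
  db-m: +90 → 90 ≥ 90
Round 2 — db-m pages on-call.
  search-1: +50 → 50 ≥ 30
Round 3 — search-1 pages on-call.
No further pages.

no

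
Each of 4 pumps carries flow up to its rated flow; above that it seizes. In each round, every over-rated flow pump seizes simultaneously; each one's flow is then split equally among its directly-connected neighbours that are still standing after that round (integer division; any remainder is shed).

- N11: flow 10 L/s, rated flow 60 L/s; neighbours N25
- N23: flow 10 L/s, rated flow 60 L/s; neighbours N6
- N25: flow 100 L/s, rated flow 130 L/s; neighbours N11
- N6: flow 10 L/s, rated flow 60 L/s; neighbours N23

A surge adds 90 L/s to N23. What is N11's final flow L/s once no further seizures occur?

Round 1 — N23 at 100 > 60. N23 seizes.
  N23 sheds 100 L/s to N6: 100 each.
    N6: 10+100 = 110 > 60
Round 2 — N6 seizes.
  N6 sheds 110 L/s: no online neighbours, lost.
No further seizures.

10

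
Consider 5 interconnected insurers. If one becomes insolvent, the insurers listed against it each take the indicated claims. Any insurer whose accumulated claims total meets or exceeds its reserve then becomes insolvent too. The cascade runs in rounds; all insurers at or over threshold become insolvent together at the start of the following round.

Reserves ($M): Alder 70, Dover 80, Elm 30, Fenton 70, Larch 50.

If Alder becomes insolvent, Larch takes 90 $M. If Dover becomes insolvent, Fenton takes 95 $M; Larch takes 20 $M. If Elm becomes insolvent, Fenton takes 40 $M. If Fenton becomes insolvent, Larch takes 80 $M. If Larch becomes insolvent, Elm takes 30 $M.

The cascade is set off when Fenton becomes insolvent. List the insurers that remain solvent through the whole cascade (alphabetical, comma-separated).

Round 1 — Fenton becomes insolvent (initial).
  Larch: +80 → 80 ≥ 50
Round 2 — Larch becomes insolvent.
  Elm: +30 → 30 ≥ 30
Round 3 — Elm becomes insolvent.
No further insolvencies.

Alder, Dover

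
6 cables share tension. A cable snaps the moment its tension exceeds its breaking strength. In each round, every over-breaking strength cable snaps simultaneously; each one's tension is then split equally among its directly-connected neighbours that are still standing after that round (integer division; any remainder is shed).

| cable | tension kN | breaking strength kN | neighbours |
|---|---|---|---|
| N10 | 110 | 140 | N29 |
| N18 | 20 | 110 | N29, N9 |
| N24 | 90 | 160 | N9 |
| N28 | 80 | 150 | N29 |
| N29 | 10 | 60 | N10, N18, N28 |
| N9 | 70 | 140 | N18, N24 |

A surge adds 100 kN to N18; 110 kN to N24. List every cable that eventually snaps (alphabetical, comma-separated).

N10, N18, N24, N29, N9

Round 1 — N18 at 120 > 110; N24 at 200 > 160. N18, N24 snap.
  N18 sheds 120 kN to N29, N9: 60 each.
    N29: 10+60 = 70 > 60
    N9: 70+60 = 130 ≤ 140
  N24 sheds 200 kN to N9: 200 each.
    N9: 130+200 = 330 > 140
Round 2 — N29, N9 snap.
  N29 sheds 70 kN to N10, N28: 35 each.
    N10: 110+35 = 145 > 140
    N28: 80+35 = 115 ≤ 150
  N9 sheds 330 kN: no online neighbours, lost.
Round 3 — N10 snaps.
  N10 sheds 145 kN: no online neighbours, lost.
No further breaks.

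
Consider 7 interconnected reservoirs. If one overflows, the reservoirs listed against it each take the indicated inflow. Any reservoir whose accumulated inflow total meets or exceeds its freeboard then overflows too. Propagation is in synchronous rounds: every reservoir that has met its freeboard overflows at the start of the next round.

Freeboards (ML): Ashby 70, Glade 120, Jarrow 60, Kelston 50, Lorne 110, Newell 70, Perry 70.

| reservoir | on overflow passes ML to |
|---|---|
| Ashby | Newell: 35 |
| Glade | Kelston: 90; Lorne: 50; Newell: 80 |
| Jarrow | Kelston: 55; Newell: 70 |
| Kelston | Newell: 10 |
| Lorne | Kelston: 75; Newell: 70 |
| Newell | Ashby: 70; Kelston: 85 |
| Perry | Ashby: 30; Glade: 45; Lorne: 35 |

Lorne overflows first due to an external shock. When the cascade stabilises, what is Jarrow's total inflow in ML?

Round 1 — Lorne overflows (initial).
  Kelston: +75 → 75 ≥ 50
  Newell: +70 → 70 ≥ 70
Round 2 — Kelston, Newell overflow.
  Ashby: +70 → 70 ≥ 70
Round 3 — Ashby overflows.
No further overflows.

0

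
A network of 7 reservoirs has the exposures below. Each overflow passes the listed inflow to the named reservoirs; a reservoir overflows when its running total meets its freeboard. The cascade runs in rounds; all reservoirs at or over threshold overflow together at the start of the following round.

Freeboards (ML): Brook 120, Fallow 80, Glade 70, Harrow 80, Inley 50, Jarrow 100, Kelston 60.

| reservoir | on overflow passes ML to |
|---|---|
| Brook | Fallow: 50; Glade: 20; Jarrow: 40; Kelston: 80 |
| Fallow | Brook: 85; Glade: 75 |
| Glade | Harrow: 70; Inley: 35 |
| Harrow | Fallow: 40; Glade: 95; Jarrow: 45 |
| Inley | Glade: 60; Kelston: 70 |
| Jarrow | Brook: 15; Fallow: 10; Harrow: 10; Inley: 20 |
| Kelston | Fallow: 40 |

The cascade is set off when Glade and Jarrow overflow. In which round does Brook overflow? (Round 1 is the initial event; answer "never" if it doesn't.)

Round 1 — Glade, Jarrow overflow (initial).
  Brook: +15 → 15 < 120
  Fallow: +10 → 10 < 80
  Harrow: +70+10 → 80 ≥ 80
  Inley: +35+20 → 55 ≥ 50
Round 2 — Harrow, Inley overflow.
  Fallow: +40 → 50 < 80
  Kelston: +70 → 70 ≥ 60
Round 3 — Kelston overflows.
  Fallow: +40 → 90 ≥ 80
Round 4 — Fallow overflows.
  Brook: +85 → 100 < 120
No further overflows.

never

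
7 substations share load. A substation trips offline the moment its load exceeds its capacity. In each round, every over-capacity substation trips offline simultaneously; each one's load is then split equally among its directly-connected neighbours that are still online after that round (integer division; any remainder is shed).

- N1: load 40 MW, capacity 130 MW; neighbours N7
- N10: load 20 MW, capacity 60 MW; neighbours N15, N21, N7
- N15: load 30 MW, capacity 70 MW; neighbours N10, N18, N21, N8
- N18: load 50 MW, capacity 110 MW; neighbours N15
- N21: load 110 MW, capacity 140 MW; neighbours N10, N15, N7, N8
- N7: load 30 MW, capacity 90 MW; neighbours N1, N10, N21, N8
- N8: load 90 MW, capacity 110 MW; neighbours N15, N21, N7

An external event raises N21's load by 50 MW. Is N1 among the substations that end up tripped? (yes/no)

Round 1 — N21 at 160 > 140. N21 trips offline.
  N21 sheds 160 MW to N10, N15, N7, N8: 40 each.
    N10: 20+40 = 60 ≤ 60
    N15: 30+40 = 70 ≤ 70
    N7: 30+40 = 70 ≤ 90
    N8: 90+40 = 130 > 110
Round 2 — N8 trips offline.
  N8 sheds 130 MW to N15, N7: 65 each.
    N15: 70+65 = 135 > 70
    N7: 70+65 = 135 > 90
Round 3 — N15, N7 trip offline.
  N15 sheds 135 MW to N10, N18: 67 each (1 lost).
    N10: 60+67 = 127 > 60
    N18: 50+67 = 117 > 110
  N7 sheds 135 MW to N1, N10: 67 each (1 lost).
    N1: 40+67 = 107 ≤ 130
    N10: 127+67 = 194 > 60
Round 4 — N10, N18 trip offline.
  N10 sheds 194 MW: no online neighbours, lost.
  N18 sheds 117 MW: no online neighbours, lost.
No further trips.

no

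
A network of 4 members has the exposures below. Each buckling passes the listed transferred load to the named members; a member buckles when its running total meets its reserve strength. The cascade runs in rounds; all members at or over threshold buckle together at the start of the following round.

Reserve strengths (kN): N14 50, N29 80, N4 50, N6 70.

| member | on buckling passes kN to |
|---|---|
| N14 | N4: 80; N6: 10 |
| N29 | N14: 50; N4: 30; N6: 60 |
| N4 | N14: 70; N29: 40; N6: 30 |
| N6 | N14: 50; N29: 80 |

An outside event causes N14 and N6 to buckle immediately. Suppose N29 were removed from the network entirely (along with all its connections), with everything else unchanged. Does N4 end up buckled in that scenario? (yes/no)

With N29 removed:
Round 1 — N14, N6 buckle (initial).
  N4: +80 → 80 ≥ 50
Round 2 — N4 buckles.
No further bucklings.

yes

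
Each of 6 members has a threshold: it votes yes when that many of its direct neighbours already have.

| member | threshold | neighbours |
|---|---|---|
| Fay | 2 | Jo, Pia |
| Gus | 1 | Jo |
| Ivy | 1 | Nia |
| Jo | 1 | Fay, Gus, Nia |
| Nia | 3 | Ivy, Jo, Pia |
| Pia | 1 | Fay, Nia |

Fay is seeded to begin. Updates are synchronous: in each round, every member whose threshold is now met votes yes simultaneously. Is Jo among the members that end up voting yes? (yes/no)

Round 1 — Fay votes yes (initial).
Round 2 — checking thresholds:
  Jo: 1 of 3 neighbours ≥ 1, votes yes.
  Pia: 1 of 2 neighbours ≥ 1, votes yes.
Round 3 — checking thresholds:
  Gus: 1 of 1 neighbours ≥ 1, votes yes.
  Nia: 2 of 3 neighbours < 3, holds.
Round 4 — no new yes votes; cascade stops.

yes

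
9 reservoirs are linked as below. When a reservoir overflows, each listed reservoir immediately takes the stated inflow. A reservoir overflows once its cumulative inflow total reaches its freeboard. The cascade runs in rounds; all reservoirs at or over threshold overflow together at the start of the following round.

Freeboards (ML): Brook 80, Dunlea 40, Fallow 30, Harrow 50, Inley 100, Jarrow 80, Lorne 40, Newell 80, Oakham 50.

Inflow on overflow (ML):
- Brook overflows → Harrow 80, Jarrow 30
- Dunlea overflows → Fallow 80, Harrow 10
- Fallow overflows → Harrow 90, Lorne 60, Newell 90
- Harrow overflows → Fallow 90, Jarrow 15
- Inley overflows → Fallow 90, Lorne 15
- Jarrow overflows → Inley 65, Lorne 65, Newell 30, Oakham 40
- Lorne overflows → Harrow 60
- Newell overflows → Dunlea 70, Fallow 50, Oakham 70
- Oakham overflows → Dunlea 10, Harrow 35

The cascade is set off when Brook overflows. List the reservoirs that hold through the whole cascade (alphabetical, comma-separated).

Round 1 — Brook overflows (initial).
  Harrow: +80 → 80 ≥ 50
  Jarrow: +30 → 30 < 80
Round 2 — Harrow overflows.
  Fallow: +90 → 90 ≥ 30
  Jarrow: +15 → 45 < 80
Round 3 — Fallow overflows.
  Lorne: +60 → 60 ≥ 40
  Newell: +90 → 90 ≥ 80
Round 4 — Lorne, Newell overflow.
  Dunlea: +70 → 70 ≥ 40
  Oakham: +70 → 70 ≥ 50
Round 5 — Dunlea, Oakham overflow.
No further overflows.

Inley, Jarrow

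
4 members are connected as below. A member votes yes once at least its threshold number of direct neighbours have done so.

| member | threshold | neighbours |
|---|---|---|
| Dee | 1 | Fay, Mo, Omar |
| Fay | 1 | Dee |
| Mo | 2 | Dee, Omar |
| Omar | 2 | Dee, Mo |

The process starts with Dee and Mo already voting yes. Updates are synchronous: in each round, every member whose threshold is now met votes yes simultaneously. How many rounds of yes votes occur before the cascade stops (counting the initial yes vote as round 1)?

Round 1 — Dee, Mo vote yes (initial).
Round 2 — checking thresholds:
  Fay: 1 of 1 neighbours ≥ 1, votes yes.
  Omar: 2 of 2 neighbours ≥ 2, votes yes.
Round 3 — no new yes votes; cascade stops.

2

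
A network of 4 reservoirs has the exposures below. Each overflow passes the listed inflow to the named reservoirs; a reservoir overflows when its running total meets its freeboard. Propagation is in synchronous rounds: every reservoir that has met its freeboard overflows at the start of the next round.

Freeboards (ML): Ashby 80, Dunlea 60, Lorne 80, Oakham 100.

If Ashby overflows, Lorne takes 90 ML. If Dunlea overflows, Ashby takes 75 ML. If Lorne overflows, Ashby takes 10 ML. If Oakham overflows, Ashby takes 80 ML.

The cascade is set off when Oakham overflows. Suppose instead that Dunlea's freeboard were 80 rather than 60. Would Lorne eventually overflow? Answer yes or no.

With Dunlea's freeboard at 80:
Round 1 — Oakham overflows (initial).
  Ashby: +80 → 80 ≥ 80
Round 2 — Ashby overflows.
  Lorne: +90 → 90 ≥ 80
Round 3 — Lorne overflows.
No further overflows.

yes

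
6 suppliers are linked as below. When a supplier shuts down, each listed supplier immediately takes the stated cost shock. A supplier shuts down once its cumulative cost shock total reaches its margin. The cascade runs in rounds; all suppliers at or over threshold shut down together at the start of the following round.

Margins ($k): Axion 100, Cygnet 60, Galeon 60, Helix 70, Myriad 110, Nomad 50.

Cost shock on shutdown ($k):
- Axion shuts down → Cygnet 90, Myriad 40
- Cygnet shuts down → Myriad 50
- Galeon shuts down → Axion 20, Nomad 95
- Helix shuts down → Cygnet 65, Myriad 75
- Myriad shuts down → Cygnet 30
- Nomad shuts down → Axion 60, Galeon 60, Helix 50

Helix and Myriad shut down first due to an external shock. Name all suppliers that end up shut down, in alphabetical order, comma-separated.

Round 1 — Helix, Myriad shut down (initial).
  Cygnet: +65+30 → 95 ≥ 60
Round 2 — Cygnet shuts down.
No further shutdowns.

Cygnet, Helix, Myriad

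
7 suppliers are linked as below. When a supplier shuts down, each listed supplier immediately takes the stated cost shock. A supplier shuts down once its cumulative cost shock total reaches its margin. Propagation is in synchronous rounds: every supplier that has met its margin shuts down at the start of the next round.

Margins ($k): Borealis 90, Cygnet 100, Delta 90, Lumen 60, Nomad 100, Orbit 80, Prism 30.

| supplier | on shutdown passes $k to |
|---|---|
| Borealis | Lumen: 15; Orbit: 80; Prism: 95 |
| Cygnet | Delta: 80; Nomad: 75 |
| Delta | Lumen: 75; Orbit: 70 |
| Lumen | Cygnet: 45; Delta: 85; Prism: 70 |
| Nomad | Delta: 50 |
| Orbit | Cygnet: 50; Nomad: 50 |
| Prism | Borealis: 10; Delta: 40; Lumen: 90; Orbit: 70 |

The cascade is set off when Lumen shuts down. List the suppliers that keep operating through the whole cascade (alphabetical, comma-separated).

Round 1 — Lumen shuts down (initial).
  Cygnet: +45 → 45 < 100
  Delta: +85 → 85 < 90
  Prism: +70 → 70 ≥ 30
Round 2 — Prism shuts down.
  Borealis: +10 → 10 < 90
  Delta: +40 → 125 ≥ 90
  Orbit: +70 → 70 < 80
Round 3 — Delta shuts down.
  Orbit: +70 → 140 ≥ 80
Round 4 — Orbit shuts down.
  Cygnet: +50 → 95 < 100
  Nomad: +50 → 50 < 100
No further shutdowns.

Borealis, Cygnet, Nomad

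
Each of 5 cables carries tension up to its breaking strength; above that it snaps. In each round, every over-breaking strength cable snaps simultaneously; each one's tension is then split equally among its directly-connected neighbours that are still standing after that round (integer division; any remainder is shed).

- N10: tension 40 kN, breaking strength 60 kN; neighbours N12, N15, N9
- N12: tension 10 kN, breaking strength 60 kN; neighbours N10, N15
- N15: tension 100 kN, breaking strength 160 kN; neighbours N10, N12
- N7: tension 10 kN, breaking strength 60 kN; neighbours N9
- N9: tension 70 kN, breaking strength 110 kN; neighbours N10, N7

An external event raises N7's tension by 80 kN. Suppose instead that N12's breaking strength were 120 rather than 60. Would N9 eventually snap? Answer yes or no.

With N12's breaking strength at 120:
Round 1 — N7 at 90 > 60. N7 snaps.
  N7 sheds 90 kN to N9: 90 each.
    N9: 70+90 = 160 > 110
Round 2 — N9 snaps.
  N9 sheds 160 kN to N10: 160 each.
    N10: 40+160 = 200 > 60
Round 3 — N10 snaps.
  N10 sheds 200 kN to N12, N15: 100 each.
    N12: 10+100 = 110 ≤ 120
    N15: 100+100 = 200 > 160
Round 4 — N15 snaps.
  N15 sheds 200 kN to N12: 200 each.
    N12: 110+200 = 310 > 120
Round 5 — N12 snaps.
  N12 sheds 310 kN: no online neighbours, lost.
No further breaks.

yes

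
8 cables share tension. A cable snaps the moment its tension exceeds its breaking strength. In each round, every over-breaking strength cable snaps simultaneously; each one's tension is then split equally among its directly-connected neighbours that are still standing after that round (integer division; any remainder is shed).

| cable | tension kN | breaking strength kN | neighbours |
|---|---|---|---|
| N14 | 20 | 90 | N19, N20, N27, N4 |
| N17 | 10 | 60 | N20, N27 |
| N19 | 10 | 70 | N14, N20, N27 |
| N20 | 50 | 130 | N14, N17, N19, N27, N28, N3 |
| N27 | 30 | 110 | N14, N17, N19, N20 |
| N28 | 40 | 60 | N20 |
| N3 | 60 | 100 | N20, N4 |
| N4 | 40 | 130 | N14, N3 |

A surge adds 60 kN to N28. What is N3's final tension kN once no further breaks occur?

Round 1 — N28 at 100 > 60. N28 snaps.
  N28 sheds 100 kN to N20: 100 each.
    N20: 50+100 = 150 > 130
Round 2 — N20 snaps.
  N20 sheds 150 kN to N14, N17, N19, N27, N3: 30 each.
    N14: 20+30 = 50 ≤ 90
    N17: 10+30 = 40 ≤ 60
    N19: 10+30 = 40 ≤ 70
    N27: 30+30 = 60 ≤ 110
    N3: 60+30 = 90 ≤ 100
No further breaks.

90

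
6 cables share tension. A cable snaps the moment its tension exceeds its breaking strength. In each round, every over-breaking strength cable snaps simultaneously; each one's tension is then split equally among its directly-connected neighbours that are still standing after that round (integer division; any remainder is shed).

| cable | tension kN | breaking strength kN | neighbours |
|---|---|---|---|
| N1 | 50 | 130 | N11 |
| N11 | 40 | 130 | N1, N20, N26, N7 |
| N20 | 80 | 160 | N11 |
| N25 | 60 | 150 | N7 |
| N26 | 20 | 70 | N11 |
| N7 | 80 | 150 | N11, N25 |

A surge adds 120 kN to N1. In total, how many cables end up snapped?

3

Round 1 — N1 at 170 > 130. N1 snaps.
  N1 sheds 170 kN to N11: 170 each.
    N11: 40+170 = 210 > 130
Round 2 — N11 snaps.
  N11 sheds 210 kN to N20, N26, N7: 70 each.
    N20: 80+70 = 150 ≤ 160
    N26: 20+70 = 90 > 70
    N7: 80+70 = 150 ≤ 150
Round 3 — N26 snaps.
  N26 sheds 90 kN: no online neighbours, lost.
No further breaks.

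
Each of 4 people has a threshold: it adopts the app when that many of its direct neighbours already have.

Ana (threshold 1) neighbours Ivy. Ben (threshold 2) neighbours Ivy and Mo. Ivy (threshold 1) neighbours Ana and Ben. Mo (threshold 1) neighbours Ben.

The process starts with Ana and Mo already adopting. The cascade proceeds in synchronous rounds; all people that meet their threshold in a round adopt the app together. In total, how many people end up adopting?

Round 1 — Ana, Mo adopt the app (initial).
Round 2 — checking thresholds:
  Ben: 1 of 2 neighbours < 2, not yet.
  Ivy: 1 of 2 neighbours ≥ 1, adopts the app.
Round 3 — checking thresholds:
  Ben: 2 of 2 neighbours ≥ 2, adopts the app.
Round 4 — no new adoptions; cascade stops.

4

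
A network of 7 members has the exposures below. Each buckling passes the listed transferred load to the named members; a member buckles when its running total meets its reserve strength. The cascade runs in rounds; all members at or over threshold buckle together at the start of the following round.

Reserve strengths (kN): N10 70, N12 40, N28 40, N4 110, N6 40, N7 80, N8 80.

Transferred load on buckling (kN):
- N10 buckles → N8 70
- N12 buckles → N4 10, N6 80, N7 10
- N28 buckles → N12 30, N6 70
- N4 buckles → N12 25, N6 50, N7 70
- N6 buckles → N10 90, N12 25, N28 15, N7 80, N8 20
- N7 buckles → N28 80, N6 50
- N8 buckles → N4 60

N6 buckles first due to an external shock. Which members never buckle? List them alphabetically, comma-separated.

Round 1 — N6 buckles (initial).
  N10: +90 → 90 ≥ 70
  N12: +25 → 25 < 40
  N28: +15 → 15 < 40
  N7: +80 → 80 ≥ 80
  N8: +20 → 20 < 80
Round 2 — N10, N7 buckle.
  N28: +80 → 95 ≥ 40
  N8: +70 → 90 ≥ 80
Round 3 — N28, N8 buckle.
  N12: +30 → 55 ≥ 40
  N4: +60 → 60 < 110
Round 4 — N12 buckles.
  N4: +10 → 70 < 110
No further bucklings.

N4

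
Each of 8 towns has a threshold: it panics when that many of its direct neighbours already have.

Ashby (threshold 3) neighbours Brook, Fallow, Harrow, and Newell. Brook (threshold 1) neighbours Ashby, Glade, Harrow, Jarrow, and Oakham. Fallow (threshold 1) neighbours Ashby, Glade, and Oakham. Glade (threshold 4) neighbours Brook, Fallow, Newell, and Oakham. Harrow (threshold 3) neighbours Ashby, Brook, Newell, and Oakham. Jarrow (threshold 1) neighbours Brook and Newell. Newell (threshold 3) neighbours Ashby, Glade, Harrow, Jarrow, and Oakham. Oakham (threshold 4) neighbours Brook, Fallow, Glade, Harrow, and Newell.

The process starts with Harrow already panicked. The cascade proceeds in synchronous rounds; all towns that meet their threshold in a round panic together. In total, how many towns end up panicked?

3

Round 1 — Harrow panics (initial).
Round 2 — checking thresholds:
  Ashby: 1 of 4 neighbours < 3, below threshold.
  Brook: 1 of 5 neighbours ≥ 1, panics.
  Newell: 1 of 5 neighbours < 3, below threshold.
  Oakham: 1 of 5 neighbours < 4, below threshold.
Round 3 — checking thresholds:
  Ashby: 2 of 4 neighbours < 3, below threshold.
  Glade: 1 of 4 neighbours < 4, below threshold.
  Jarrow: 1 of 2 neighbours ≥ 1, panics.
  Newell: 1 of 5 neighbours < 3, below threshold.
  Oakham: 2 of 5 neighbours < 4, below threshold.
Round 4 — no new panics; cascade stops.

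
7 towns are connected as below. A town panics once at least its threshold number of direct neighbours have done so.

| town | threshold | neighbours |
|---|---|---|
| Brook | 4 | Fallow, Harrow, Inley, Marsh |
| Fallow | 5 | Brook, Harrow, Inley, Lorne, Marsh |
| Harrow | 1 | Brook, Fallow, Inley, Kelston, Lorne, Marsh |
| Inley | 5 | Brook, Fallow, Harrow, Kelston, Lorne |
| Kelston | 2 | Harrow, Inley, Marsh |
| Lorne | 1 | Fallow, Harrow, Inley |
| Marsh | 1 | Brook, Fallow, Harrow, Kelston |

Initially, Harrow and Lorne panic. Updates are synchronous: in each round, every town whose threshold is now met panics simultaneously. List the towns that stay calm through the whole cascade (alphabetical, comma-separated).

Brook, Fallow, Inley

Round 1 — Harrow, Lorne panic (initial).
Round 2 — checking thresholds:
  Brook: 1 of 4 neighbours < 4, holds.
  Fallow: 2 of 5 neighbours < 5, holds.
  Inley: 2 of 5 neighbours < 5, holds.
  Kelston: 1 of 3 neighbours < 2, holds.
  Marsh: 1 of 4 neighbours ≥ 1, panics.
Round 3 — checking thresholds:
  Brook: 2 of 4 neighbours < 4, holds.
  Fallow: 3 of 5 neighbours < 5, holds.
  Inley: 2 of 5 neighbours < 5, holds.
  Kelston: 2 of 3 neighbours ≥ 2, panics.
Round 4 — no new panics; cascade stops.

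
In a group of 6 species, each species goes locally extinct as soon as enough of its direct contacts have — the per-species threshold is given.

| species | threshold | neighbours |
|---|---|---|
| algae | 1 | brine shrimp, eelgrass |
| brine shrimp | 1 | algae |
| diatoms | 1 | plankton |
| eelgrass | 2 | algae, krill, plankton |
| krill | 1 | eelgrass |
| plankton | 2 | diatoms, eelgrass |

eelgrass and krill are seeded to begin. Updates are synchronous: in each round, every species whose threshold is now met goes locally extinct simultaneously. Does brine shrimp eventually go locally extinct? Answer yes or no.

yes

Round 1 — eelgrass, krill go locally extinct (initial).
Round 2 — checking thresholds:
  algae: 1 of 2 neighbours ≥ 1, goes locally extinct.
  plankton: 1 of 2 neighbours < 2, holds.
Round 3 — checking thresholds:
  brine shrimp: 1 of 1 neighbours ≥ 1, goes locally extinct.
  plankton: 1 of 2 neighbours < 2, holds.
Round 4 — no new extinctions; cascade stops.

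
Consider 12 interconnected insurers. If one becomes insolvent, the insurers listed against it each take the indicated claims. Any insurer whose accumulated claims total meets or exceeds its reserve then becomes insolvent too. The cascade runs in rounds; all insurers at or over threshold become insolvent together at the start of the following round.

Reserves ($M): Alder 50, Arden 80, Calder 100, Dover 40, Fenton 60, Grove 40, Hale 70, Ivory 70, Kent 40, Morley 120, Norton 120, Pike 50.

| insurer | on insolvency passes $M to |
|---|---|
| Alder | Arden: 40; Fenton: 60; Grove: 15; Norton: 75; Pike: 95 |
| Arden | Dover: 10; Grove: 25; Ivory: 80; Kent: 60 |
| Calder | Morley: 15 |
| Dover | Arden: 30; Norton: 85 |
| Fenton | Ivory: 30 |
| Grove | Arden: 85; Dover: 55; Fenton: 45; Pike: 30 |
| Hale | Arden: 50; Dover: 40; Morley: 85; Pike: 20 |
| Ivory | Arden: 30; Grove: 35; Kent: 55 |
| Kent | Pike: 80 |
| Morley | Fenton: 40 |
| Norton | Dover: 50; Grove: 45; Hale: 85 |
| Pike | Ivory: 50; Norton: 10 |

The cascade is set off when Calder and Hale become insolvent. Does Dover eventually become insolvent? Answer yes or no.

yes

Round 1 — Calder, Hale become insolvent (initial).
  Arden: +50 → 50 < 80
  Dover: +40 → 40 ≥ 40
  Morley: +15+85 → 100 < 120
  Pike: +20 → 20 < 50
Round 2 — Dover becomes insolvent.
  Arden: +30 → 80 ≥ 80
  Norton: +85 → 85 < 120
Round 3 — Arden becomes insolvent.
  Grove: +25 → 25 < 40
  Ivory: +80 → 80 ≥ 70
  Kent: +60 → 60 ≥ 40
Round 4 — Ivory, Kent become insolvent.
  Grove: +35 → 60 ≥ 40
  Pike: +80 → 100 ≥ 50
Round 5 — Grove, Pike become insolvent.
  Fenton: +45 → 45 < 60
  Norton: +10 → 95 < 120
No further insolvencies.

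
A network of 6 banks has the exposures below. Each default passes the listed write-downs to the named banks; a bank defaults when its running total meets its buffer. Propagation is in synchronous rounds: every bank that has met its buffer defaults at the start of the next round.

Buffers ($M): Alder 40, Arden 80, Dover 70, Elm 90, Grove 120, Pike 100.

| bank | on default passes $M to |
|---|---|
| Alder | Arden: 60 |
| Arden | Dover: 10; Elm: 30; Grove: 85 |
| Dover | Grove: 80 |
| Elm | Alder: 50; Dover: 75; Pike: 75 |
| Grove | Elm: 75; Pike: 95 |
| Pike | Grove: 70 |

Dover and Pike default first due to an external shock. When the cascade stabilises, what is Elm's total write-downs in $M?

75

Round 1 — Dover, Pike default (initial).
  Grove: +80+70 → 150 ≥ 120
Round 2 — Grove defaults.
  Elm: +75 → 75 < 90
No further defaults.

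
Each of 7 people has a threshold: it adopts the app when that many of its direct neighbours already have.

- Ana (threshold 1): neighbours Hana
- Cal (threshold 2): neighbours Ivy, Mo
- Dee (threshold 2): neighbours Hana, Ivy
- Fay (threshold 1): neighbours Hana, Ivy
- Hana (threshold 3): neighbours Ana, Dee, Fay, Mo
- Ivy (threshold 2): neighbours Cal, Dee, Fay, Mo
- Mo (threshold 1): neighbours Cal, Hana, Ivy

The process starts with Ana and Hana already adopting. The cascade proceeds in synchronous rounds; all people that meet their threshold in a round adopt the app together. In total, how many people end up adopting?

Round 1 — Ana, Hana adopt the app (initial).
Round 2 — checking thresholds:
  Dee: 1 of 2 neighbours < 2, below threshold.
  Fay: 1 of 2 neighbours ≥ 1, adopts the app.
  Mo: 1 of 3 neighbours ≥ 1, adopts the app.
Round 3 — checking thresholds:
  Cal: 1 of 2 neighbours < 2, below threshold.
  Dee: 1 of 2 neighbours < 2, below threshold.
  Ivy: 2 of 4 neighbours ≥ 2, adopts the app.
Round 4 — checking thresholds:
  Cal: 2 of 2 neighbours ≥ 2, adopts the app.
  Dee: 2 of 2 neighbours ≥ 2, adopts the app.
Round 5 — no new adoptions; cascade stops.

7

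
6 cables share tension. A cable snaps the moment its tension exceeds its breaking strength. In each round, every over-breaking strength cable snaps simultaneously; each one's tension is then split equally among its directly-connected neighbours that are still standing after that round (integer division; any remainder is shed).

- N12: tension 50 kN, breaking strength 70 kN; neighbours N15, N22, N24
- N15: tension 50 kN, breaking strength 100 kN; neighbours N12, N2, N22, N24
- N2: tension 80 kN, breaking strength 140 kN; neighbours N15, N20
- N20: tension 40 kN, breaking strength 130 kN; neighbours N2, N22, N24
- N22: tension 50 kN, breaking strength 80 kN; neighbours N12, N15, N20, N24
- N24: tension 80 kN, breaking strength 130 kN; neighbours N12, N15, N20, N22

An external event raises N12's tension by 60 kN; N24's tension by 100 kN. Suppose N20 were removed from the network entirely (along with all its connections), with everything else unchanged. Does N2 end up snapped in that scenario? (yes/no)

With N20 removed:
Round 1 — N12 at 110 > 70; N24 at 180 > 130. N12, N24 snap.
  N12 sheds 110 kN to N15, N22: 55 each.
    N15: 50+55 = 105 > 100
    N22: 50+55 = 105 > 80
  N24 sheds 180 kN to N15, N22: 90 each.
    N15: 105+90 = 195 > 100
    N22: 105+90 = 195 > 80
Round 2 — N15, N22 snap.
  N15 sheds 195 kN to N2: 195 each.
    N2: 80+195 = 275 > 140
  N22 sheds 195 kN: no online neighbours, lost.
Round 3 — N2 snaps.
  N2 sheds 275 kN: no online neighbours, lost.
No further breaks.

yes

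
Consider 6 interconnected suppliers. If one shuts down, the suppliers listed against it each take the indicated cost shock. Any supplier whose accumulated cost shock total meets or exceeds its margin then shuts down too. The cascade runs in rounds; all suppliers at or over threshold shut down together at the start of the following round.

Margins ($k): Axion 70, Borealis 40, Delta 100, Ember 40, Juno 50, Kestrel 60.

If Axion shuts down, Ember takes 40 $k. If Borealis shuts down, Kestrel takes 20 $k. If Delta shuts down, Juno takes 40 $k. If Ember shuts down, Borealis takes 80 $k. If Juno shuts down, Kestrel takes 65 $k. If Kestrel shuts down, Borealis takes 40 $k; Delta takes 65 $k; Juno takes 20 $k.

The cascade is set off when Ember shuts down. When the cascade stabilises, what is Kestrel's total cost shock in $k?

20

Round 1 — Ember shuts down (initial).
  Borealis: +80 → 80 ≥ 40
Round 2 — Borealis shuts down.
  Kestrel: +20 → 20 < 60
No further shutdowns.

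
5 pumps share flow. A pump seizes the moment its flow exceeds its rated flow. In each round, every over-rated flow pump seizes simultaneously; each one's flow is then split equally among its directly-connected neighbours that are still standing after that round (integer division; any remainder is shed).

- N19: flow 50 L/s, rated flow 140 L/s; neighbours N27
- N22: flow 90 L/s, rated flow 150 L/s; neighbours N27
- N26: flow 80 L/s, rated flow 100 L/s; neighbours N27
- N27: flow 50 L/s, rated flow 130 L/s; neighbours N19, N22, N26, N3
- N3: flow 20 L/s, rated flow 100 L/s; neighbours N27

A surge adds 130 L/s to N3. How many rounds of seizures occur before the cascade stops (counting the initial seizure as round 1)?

3

Round 1 — N3 at 150 > 100. N3 seizes.
  N3 sheds 150 L/s to N27: 150 each.
    N27: 50+150 = 200 > 130
Round 2 — N27 seizes.
  N27 sheds 200 L/s to N19, N22, N26: 66 each (2 lost).
    N19: 50+66 = 116 ≤ 140
    N22: 90+66 = 156 > 150
    N26: 80+66 = 146 > 100
Round 3 — N22, N26 seize.
  N22 sheds 156 L/s: no online neighbours, lost.
  N26 sheds 146 L/s: no online neighbours, lost.
No further seizures.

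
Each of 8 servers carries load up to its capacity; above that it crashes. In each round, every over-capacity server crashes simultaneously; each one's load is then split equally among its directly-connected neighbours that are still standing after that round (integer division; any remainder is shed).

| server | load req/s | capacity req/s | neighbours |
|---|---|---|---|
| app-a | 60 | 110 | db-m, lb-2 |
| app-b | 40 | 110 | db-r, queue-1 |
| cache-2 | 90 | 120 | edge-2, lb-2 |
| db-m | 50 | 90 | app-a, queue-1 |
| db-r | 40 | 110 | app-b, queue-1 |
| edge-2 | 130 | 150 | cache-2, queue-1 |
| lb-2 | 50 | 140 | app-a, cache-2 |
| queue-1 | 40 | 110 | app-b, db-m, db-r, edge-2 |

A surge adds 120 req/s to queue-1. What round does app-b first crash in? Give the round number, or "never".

Round 1 — queue-1 at 160 > 110. queue-1 crashes.
  queue-1 sheds 160 req/s to app-b, db-m, db-r, edge-2: 40 each.
    app-b: 40+40 = 80 ≤ 110
    db-m: 50+40 = 90 ≤ 90
    db-r: 40+40 = 80 ≤ 110
    edge-2: 130+40 = 170 > 150
Round 2 — edge-2 crashes.
  edge-2 sheds 170 req/s to cache-2: 170 each.
    cache-2: 90+170 = 260 > 120
Round 3 — cache-2 crashes.
  cache-2 sheds 260 req/s to lb-2: 260 each.
    lb-2: 50+260 = 310 > 140
Round 4 — lb-2 crashes.
  lb-2 sheds 310 req/s to app-a: 310 each.
    app-a: 60+310 = 370 > 110
Round 5 — app-a crashes.
  app-a sheds 370 req/s to db-m: 370 each.
    db-m: 90+370 = 460 > 90
Round 6 — db-m crashes.
  db-m sheds 460 req/s: no online neighbours, lost.
No further crashes.

never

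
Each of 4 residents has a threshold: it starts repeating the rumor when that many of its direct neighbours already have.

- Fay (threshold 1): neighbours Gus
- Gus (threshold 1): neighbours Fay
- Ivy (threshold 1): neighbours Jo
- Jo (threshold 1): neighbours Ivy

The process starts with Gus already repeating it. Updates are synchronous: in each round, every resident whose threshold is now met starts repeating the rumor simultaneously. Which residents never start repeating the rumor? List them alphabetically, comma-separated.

Round 1 — Gus starts repeating the rumor (initial).
Round 2 — checking thresholds:
  Fay: 1 of 1 neighbours ≥ 1, starts repeating the rumor.
Round 3 — no new spreads; cascade stops.

Ivy, Jo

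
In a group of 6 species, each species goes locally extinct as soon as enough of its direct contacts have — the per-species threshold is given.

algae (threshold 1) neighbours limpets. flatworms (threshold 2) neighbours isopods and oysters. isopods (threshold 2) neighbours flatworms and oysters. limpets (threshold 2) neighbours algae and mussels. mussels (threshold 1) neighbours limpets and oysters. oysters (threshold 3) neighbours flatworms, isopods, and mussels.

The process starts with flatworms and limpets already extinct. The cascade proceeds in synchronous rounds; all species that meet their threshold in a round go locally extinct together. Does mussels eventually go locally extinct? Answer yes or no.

Round 1 — flatworms, limpets go locally extinct (initial).
Round 2 — checking thresholds:
  algae: 1 of 1 neighbours ≥ 1, goes locally extinct.
  isopods: 1 of 2 neighbours < 2, holds.
  mussels: 1 of 2 neighbours ≥ 1, goes locally extinct.
  oysters: 1 of 3 neighbours < 3, holds.
Round 3 — no new extinctions; cascade stops.

yes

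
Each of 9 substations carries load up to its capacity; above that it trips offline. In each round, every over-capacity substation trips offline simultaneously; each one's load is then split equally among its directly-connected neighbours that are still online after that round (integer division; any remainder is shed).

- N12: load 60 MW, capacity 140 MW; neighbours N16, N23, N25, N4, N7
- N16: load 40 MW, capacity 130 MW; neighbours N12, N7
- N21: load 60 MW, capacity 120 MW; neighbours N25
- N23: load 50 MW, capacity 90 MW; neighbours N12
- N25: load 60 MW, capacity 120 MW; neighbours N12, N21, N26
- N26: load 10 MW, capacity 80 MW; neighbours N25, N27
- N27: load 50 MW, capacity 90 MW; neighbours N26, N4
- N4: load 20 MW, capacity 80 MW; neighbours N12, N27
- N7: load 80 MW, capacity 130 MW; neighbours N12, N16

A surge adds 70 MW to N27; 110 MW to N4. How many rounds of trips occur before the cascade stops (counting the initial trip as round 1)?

Round 1 — N27 at 120 > 90; N4 at 130 > 80. N27, N4 trip offline.
  N27 sheds 120 MW to N26: 120 each.
    N26: 10+120 = 130 > 80
  N4 sheds 130 MW to N12: 130 each.
    N12: 60+130 = 190 > 140
Round 2 — N12, N26 trip offline.
  N12 sheds 190 MW to N16, N23, N25, N7: 47 each (2 lost).
    N16: 40+47 = 87 ≤ 130
    N23: 50+47 = 97 > 90
    N25: 60+47 = 107 ≤ 120
    N7: 80+47 = 127 ≤ 130
  N26 sheds 130 MW to N25: 130 each.
    N25: 107+130 = 237 > 120
Round 3 — N23, N25 trip offline.
  N23 sheds 97 MW: no online neighbours, lost.
  N25 sheds 237 MW to N21: 237 each.
    N21: 60+237 = 297 > 120
Round 4 — N21 trips offline.
  N21 sheds 297 MW: no online neighbours, lost.
No further trips.

4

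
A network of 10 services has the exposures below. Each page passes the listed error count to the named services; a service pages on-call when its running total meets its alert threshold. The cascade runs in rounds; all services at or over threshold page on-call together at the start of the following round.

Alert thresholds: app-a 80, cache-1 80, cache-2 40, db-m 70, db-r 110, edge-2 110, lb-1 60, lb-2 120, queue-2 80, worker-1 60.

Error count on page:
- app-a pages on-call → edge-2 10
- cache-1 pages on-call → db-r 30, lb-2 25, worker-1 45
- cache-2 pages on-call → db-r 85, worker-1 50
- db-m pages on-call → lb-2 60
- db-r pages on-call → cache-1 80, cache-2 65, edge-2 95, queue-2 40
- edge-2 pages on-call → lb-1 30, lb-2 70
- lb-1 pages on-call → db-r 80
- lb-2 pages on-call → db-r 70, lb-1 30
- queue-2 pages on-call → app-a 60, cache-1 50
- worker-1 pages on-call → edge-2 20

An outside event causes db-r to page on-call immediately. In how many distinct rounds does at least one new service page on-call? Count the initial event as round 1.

4

Round 1 — db-r pages on-call (initial).
  cache-1: +80 → 80 ≥ 80
  cache-2: +65 → 65 ≥ 40
  edge-2: +95 → 95 < 110
  queue-2: +40 → 40 < 80
Round 2 — cache-1, cache-2 page on-call.
  lb-2: +25 → 25 < 120
  worker-1: +45+50 → 95 ≥ 60
Round 3 — worker-1 pages on-call.
  edge-2: +20 → 115 ≥ 110
Round 4 — edge-2 pages on-call.
  lb-1: +30 → 30 < 60
  lb-2: +70 → 95 < 120
No further pages.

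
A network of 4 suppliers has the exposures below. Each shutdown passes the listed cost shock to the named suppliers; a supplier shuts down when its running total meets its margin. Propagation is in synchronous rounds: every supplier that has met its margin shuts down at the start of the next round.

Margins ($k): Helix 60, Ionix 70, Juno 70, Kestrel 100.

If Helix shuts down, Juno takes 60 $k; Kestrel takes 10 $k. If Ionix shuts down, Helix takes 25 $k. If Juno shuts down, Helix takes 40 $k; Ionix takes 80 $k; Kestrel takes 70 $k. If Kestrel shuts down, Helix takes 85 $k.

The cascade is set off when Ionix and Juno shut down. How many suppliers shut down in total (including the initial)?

Round 1 — Ionix, Juno shut down (initial).
  Helix: +25+40 → 65 ≥ 60
  Kestrel: +70 → 70 < 100
Round 2 — Helix shuts down.
  Kestrel: +10 → 80 < 100
No further shutdowns.

3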